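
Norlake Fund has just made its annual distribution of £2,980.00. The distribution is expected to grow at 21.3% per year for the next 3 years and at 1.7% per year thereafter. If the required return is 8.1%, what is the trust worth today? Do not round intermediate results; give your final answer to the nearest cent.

£78212.09

D_1 = 3614.74000
D_2 = 4384.67962
D_3 = 5318.61638
Terminal value at year 3: TV = D_3×(1+g_2)/(r−g_2) = 5409.03286/0.064 = 84516.13840
P_0 = D_1/(1+r)^1 + D_2/(1+r)^2 + D_3/(1+r)^3 + TV/(1+r)^3
    = 3343.88529 + 3752.20431 + 4210.38282 + 66905.61448 = 78212.08690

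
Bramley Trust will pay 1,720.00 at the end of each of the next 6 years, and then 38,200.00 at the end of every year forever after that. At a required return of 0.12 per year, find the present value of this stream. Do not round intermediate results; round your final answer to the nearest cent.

PV of 6-year annuity: 1,720.00 × [1 − (1+0.12)^−6] / 0.12 = 7071.62060
Perpetuity value at year 6: 38,200.00 / 0.12 = 318333.33333
PV of perpetuity: 318333.33333 / (1+0.12)^6 = 161277.57357
Total PV = 7071.62060 + 161277.57357 = 168349.19417

168349.19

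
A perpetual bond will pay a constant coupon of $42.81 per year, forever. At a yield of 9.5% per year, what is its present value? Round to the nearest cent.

$450.63

Level perpetuity: PV = C / r = $42.81 / 0.095 = $450.63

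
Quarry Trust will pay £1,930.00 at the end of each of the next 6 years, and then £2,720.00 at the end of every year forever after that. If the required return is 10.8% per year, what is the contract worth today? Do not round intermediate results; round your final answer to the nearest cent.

PV of 6-year annuity: £1,930.00 × [1 − (1+0.108)^−6] / 0.108 = 8212.19713
Perpetuity value at year 6: £2,720.00 / 0.108 = 25185.18519
PV of perpetuity: 25185.18519 / (1+0.108)^6 = 13611.51876
Total PV = 8212.19713 + 13611.51876 = 21823.71589

£21823.72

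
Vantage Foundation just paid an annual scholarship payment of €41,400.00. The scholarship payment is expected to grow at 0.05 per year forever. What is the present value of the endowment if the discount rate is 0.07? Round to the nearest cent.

€2173500.00

D₁ = D₀ × (1 + g) = €41,400.00 × 1.05 = €43,470.0000
Growing perpetuity: P = D₁ / (r − g) = €43,470.0000 / (0.07 − 0.05) = €2,173,500.00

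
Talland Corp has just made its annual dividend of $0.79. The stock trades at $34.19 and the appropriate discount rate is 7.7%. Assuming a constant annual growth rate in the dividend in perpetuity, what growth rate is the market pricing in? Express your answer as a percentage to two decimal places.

5.27%

P = D₀(1+g)/(r−g) ⇒ P(r−g) = D₀(1+g) ⇒ g(P+D₀) = P·r − D₀
g = (P·r − D₀)/(P + D₀) = ($34.19×0.077 − $0.79) / ($34.19 + $0.79) = 0.052677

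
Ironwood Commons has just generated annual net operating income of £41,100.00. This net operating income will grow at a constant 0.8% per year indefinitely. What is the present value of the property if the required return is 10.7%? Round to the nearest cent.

D₁ = D₀ × (1 + g) = £41,100.00 × 1.008 = £41,428.8000
Growing perpetuity: P = D₁ / (r − g) = £41,428.8000 / (0.107 − 0.008) = £418,472.73

£418472.73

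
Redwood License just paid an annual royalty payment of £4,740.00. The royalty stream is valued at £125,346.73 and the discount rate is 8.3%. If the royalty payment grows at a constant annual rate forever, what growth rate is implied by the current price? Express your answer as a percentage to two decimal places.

P = D₀(1+g)/(r−g) ⇒ P(r−g) = D₀(1+g) ⇒ g(P+D₀) = P·r − D₀
g = (P·r − D₀)/(P + D₀) = (£125,346.73×0.083 − £4,740.00) / (£125,346.73 + £4,740.00) = 0.043538

4.35%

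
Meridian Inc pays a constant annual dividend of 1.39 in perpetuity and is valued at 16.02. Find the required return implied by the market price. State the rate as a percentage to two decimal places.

P = C/r ⇒ r = C/P = 1.39/16.02 = 0.086767

8.68%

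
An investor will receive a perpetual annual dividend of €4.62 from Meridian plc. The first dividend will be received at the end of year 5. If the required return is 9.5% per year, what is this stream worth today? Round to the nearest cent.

€33.83

Value at end of year 4: C / r = €4.62 / 0.095 = €48.6316
Discount to today: PV = €48.6316 / (1 + 0.095)^4 = €48.6316 / 1.437661 = €33.83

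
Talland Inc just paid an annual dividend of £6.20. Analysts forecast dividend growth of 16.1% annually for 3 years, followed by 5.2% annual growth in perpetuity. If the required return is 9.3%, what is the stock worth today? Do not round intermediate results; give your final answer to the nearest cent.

£211.67

D_1 = 7.19820
D_2 = 8.35711
D_3 = 9.70260
Terminal value at year 3: TV = D_3×(1+g_2)/(r−g_2) = 10.20714/0.041 = 248.95464
P_0 = D_1/(1+r)^1 + D_2/(1+r)^2 + D_3/(1+r)^3 + TV/(1+r)^3
    = 6.58573 + 6.99545 + 7.43067 + 190.66007 = 211.67192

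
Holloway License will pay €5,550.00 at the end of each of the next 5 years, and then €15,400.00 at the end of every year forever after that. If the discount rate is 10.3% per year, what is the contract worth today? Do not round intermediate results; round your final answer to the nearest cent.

€112459.73

PV of 5-year annuity: €5,550.00 × [1 − (1+0.103)^−5] / 0.103 = 20878.61225
Perpetuity value at year 5: €15,400.00 / 0.103 = 149514.56311
PV of perpetuity: 149514.56311 / (1+0.103)^5 = 91581.11651
Total PV = 20878.61225 + 91581.11651 = 112459.72876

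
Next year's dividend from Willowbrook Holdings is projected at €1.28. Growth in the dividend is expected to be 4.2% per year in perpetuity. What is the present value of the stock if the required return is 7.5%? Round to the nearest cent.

Growing perpetuity: P = D₁ / (r − g) = €1.2800 / (0.075 − 0.042) = €38.79

€38.79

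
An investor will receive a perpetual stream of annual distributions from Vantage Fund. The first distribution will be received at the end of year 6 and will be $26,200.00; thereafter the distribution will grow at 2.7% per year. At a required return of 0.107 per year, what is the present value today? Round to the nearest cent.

Value at end of year 5: C₁ / (r − g) = $26,200.00 / (0.107 − 0.027) = $327,500.0000
Discount to today: PV = $327,500.0000 / (1 + 0.107)^5 = $327,500.0000 / 1.662410 = $197,003.16

$197003.16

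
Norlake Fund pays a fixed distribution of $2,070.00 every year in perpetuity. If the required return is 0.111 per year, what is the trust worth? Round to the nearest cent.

Level perpetuity: PV = C / r = $2,070.00 / 0.111 = $18,648.65

$18648.65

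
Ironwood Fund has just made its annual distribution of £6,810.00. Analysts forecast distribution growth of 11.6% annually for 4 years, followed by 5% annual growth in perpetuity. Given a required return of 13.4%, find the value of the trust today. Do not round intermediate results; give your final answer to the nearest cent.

D_1 = 7599.96000
D_2 = 8481.55536
D_3 = 9465.41578
D_4 = 10563.40401
Terminal value at year 4: TV = D_4×(1+g_2)/(r−g_2) = 11091.57421/0.084 = 132042.55016
P_0 = D_1/(1+r)^1 + D_2/(1+r)^2 + D_3/(1+r)^3 + D_4/(1+r)^4 + TV/(1+r)^4
    = 6701.90476 + 6595.52532 + 6490.83444 + 6387.80532 + 79847.56656 = 106023.63641

£106023.64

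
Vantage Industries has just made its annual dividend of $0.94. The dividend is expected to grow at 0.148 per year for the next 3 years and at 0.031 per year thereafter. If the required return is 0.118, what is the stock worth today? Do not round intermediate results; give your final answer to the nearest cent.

$15.03

D_1 = 1.07912
D_2 = 1.23883
D_3 = 1.42218
Terminal value at year 3: TV = D_3×(1+g_2)/(r−g_2) = 1.46626/0.087 = 16.85361
P_0 = D_1/(1+r)^1 + D_2/(1+r)^2 + D_3/(1+r)^3 + TV/(1+r)^3
    = 0.96522 + 0.99112 + 1.01772 + 12.06056 = 15.03463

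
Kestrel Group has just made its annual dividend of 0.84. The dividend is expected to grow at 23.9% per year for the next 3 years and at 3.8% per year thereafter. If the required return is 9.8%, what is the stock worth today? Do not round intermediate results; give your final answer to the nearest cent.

D_1 = 1.04076
D_2 = 1.28950
D_3 = 1.59769
Terminal value at year 3: TV = D_3×(1+g_2)/(r−g_2) = 1.65840/0.06 = 27.64008
P_0 = D_1/(1+r)^1 + D_2/(1+r)^2 + D_3/(1+r)^3 + TV/(1+r)^3
    = 0.94787 + 1.06959 + 1.20694 + 20.88009 = 24.10449

24.10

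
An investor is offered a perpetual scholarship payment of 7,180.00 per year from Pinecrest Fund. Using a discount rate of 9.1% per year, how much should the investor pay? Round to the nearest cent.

78901.10

Level perpetuity: PV = C / r = 7,180.00 / 0.091 = 78,901.10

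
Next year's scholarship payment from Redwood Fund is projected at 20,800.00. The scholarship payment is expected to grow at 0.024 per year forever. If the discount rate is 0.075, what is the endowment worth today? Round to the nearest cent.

407843.14

Growing perpetuity: P = D₁ / (r − g) = 20,800.0000 / (0.075 − 0.024) = 407,843.14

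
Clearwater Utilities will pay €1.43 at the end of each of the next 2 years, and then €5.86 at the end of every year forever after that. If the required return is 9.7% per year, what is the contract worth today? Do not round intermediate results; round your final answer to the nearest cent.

€52.69

PV of 2-year annuity: €1.43 × [1 − (1+0.097)^−2] / 0.097 = 2.49185
Perpetuity value at year 2: €5.86 / 0.097 = 60.41237
PV of perpetuity: 60.41237 / (1+0.097)^2 = 50.20103
Total PV = 2.49185 + 50.20103 = 52.69288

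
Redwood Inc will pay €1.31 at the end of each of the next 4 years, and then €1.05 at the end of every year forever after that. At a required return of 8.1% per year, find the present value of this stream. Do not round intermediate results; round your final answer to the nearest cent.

€13.82

PV of 4-year annuity: €1.31 × [1 − (1+0.081)^−4] / 0.081 = 4.32925
Perpetuity value at year 4: €1.05 / 0.081 = 12.96296
PV of perpetuity: 12.96296 / (1+0.081)^4 = 9.49296
Total PV = 4.32925 + 9.49296 = 13.82220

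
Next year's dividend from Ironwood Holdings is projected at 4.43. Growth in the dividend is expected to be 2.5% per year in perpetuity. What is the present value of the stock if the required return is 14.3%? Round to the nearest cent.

Growing perpetuity: P = D₁ / (r − g) = 4.4300 / (0.143 − 0.025) = 37.54

37.54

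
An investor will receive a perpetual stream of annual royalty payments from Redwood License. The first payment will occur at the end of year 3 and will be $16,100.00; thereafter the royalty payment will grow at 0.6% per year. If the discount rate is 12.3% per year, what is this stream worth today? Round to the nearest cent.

$109114.01

Value at end of year 2: C₁ / (r − g) = $16,100.00 / (0.123 − 0.006) = $137,606.8376
Discount to today: PV = $137,606.8376 / (1 + 0.123)^2 = $137,606.8376 / 1.261129 = $109,114.01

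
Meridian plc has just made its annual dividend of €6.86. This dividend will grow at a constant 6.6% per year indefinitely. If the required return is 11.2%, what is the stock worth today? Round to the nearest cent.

€158.97

D₁ = D₀ × (1 + g) = €6.86 × 1.066 = €7.3128
Growing perpetuity: P = D₁ / (r − g) = €7.3128 / (0.112 − 0.066) = €158.97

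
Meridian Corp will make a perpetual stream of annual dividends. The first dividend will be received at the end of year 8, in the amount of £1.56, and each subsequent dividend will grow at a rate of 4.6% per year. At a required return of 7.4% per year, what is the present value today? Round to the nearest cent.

Value at end of year 7: C₁ / (r − g) = £1.56 / (0.074 − 0.046) = £55.7143
Discount to today: PV = £55.7143 / (1 + 0.074)^7 = £55.7143 / 1.648276 = £33.80

£33.80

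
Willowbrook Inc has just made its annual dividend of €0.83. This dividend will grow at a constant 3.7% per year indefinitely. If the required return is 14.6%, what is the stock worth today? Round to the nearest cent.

€7.90

D₁ = D₀ × (1 + g) = €0.83 × 1.037 = €0.8607
Growing perpetuity: P = D₁ / (r − g) = €0.8607 / (0.146 − 0.037) = €7.90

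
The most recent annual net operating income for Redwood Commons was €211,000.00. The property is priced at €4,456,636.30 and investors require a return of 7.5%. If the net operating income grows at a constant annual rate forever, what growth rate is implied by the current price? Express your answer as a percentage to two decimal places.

P = D₀(1+g)/(r−g) ⇒ P(r−g) = D₀(1+g) ⇒ g(P+D₀) = P·r − D₀
g = (P·r − D₀)/(P + D₀) = (€4,456,636.30×0.075 − €211,000.00) / (€4,456,636.30 + €211,000.00) = 0.026405

2.64%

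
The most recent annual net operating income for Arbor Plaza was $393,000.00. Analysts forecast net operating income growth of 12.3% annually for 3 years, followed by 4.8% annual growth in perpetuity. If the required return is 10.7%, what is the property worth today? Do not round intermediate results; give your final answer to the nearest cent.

$8501240.78

D_1 = 441339.00000
D_2 = 495623.69700
D_3 = 556585.41173
Terminal value at year 3: TV = D_3×(1+g_2)/(r−g_2) = 583301.51149/0.059 = 9886466.29651
P_0 = D_1/(1+r)^1 + D_2/(1+r)^2 + D_3/(1+r)^3 + TV/(1+r)^3
    = 398680.21680 + 404442.53249 + 410288.13368 + 7287829.90002 = 8501240.78300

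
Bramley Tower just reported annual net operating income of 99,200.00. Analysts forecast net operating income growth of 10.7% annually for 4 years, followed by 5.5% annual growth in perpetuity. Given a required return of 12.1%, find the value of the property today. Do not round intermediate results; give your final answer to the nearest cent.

1892519.29

D_1 = 109814.40000
D_2 = 121564.54080
D_3 = 134571.94667
D_4 = 148971.14496
Terminal value at year 4: TV = D_4×(1+g_2)/(r−g_2) = 157164.55793/0.066 = 2381281.18078
P_0 = D_1/(1+r)^1 + D_2/(1+r)^2 + D_3/(1+r)^3 + D_4/(1+r)^4 + TV/(1+r)^4
    = 97961.10616 + 96737.68467 + 95529.54231 + 94336.48826 + 1507954.47138 = 1892519.29277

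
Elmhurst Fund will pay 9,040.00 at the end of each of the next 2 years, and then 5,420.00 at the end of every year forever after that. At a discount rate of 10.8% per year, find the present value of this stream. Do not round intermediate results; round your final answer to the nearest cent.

PV of 2-year annuity: 9,040.00 × [1 − (1+0.108)^−2] / 0.108 = 15522.42307
Perpetuity value at year 2: 5,420.00 / 0.108 = 50185.18519
PV of perpetuity: 50185.18519 / (1+0.108)^2 = 40878.59967
Total PV = 15522.42307 + 40878.59967 = 56401.02274

56401.02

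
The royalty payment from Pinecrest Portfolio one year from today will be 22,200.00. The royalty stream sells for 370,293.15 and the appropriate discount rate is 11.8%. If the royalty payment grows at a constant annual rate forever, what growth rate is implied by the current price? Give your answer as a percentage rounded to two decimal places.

5.80%

P = D₁/(r−g) ⇒ g = r − D₁/P = 0.118 − 22,200.00/370,293.15 = 0.058048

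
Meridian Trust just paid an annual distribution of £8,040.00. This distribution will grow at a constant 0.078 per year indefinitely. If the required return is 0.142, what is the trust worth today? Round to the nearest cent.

D₁ = D₀ × (1 + g) = £8,040.00 × 1.078 = £8,667.1200
Growing perpetuity: P = D₁ / (r − g) = £8,667.1200 / (0.142 − 0.078) = £135,423.75

£135423.75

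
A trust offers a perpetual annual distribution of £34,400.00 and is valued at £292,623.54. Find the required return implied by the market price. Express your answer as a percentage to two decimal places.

11.76%

P = C/r ⇒ r = C/P = £34,400.00/£292,623.54 = 0.117557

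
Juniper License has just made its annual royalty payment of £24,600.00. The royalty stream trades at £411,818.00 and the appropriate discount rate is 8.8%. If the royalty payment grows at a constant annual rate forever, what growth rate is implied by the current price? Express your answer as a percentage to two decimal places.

2.67%

P = D₀(1+g)/(r−g) ⇒ P(r−g) = D₀(1+g) ⇒ g(P+D₀) = P·r − D₀
g = (P·r − D₀)/(P + D₀) = (£411,818.00×0.088 − £24,600.00) / (£411,818.00 + £24,600.00) = 0.026672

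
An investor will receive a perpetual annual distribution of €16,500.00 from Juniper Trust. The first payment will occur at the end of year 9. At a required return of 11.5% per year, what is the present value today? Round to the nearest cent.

Value at end of year 8: C / r = €16,500.00 / 0.115 = €143,478.2609
Discount to today: PV = €143,478.2609 / (1 + 0.115)^8 = €143,478.2609 / 2.388905 = €60,060.25

€60060.25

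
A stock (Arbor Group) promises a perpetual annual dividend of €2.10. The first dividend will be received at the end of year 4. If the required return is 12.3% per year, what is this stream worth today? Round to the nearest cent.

€12.06

Value at end of year 3: C / r = €2.10 / 0.123 = €17.0732
Discount to today: PV = €17.0732 / (1 + 0.123)^3 = €17.0732 / 1.416248 = €12.06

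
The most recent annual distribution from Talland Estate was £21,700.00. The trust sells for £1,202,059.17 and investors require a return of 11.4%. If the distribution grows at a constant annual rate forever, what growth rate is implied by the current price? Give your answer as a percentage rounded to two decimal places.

9.42%

P = D₀(1+g)/(r−g) ⇒ P(r−g) = D₀(1+g) ⇒ g(P+D₀) = P·r − D₀
g = (P·r − D₀)/(P + D₀) = (£1,202,059.17×0.114 − £21,700.00) / (£1,202,059.17 + £21,700.00) = 0.094246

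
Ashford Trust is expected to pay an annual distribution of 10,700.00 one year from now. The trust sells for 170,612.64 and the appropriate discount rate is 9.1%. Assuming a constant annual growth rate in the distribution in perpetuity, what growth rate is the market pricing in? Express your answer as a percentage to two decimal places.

P = D₁/(r−g) ⇒ g = r − D₁/P = 0.091 − 10,700.00/170,612.64 = 0.028285

2.83%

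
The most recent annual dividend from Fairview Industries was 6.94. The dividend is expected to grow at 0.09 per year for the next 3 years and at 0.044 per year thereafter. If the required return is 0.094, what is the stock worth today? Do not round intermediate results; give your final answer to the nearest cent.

163.99

D_1 = 7.56460
D_2 = 8.24541
D_3 = 8.98750
Terminal value at year 3: TV = D_3×(1+g_2)/(r−g_2) = 9.38295/0.05 = 187.65903
P_0 = D_1/(1+r)^1 + D_2/(1+r)^2 + D_3/(1+r)^3 + TV/(1+r)^3
    = 6.91463 + 6.88934 + 6.86415 + 143.32353 = 163.99165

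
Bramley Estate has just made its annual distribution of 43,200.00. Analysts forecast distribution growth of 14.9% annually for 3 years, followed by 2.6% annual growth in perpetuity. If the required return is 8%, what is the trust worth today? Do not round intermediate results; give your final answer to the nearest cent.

1135261.65

D_1 = 49636.80000
D_2 = 57032.68320
D_3 = 65530.55300
Terminal value at year 3: TV = D_3×(1+g_2)/(r−g_2) = 67234.34737/0.054 = 1245080.50694
P_0 = D_1/(1+r)^1 + D_2/(1+r)^2 + D_3/(1+r)^3 + TV/(1+r)^3
    = 45960.00000 + 48896.33333 + 52020.26574 + 988385.04907 = 1135261.64815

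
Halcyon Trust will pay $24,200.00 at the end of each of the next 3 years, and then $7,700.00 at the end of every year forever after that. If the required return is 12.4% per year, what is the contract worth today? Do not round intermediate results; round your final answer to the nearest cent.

$101456.17

PV of 3-year annuity: $24,200.00 × [1 − (1+0.124)^−3] / 0.124 = 57727.11300
Perpetuity value at year 3: $7,700.00 / 0.124 = 62096.77419
PV of perpetuity: 62096.77419 / (1+0.124)^3 = 43729.05642
Total PV = 57727.11300 + 43729.05642 = 101456.16942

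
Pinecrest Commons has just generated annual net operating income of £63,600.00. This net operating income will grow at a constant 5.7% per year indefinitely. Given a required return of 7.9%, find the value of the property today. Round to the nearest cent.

£3055690.91

D₁ = D₀ × (1 + g) = £63,600.00 × 1.057 = £67,225.2000
Growing perpetuity: P = D₁ / (r − g) = £67,225.2000 / (0.079 − 0.057) = £3,055,690.91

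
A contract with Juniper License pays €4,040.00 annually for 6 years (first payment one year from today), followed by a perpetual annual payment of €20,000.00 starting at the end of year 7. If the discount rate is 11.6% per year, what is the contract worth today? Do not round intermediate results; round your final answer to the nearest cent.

€106045.58

PV of 6-year annuity: €4,040.00 × [1 − (1+0.116)^−6] / 0.116 = 16799.97396
Perpetuity value at year 6: €20,000.00 / 0.116 = 172413.79310
PV of perpetuity: 172413.79310 / (1+0.116)^6 = 89245.60517
Total PV = 16799.97396 + 89245.60517 = 106045.57913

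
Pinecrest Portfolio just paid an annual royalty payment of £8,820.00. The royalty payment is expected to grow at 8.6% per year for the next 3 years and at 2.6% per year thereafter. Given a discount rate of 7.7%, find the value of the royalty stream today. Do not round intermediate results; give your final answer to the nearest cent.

D_1 = 9578.52000
D_2 = 10402.27272
D_3 = 11296.86817
Terminal value at year 3: TV = D_3×(1+g_2)/(r−g_2) = 11590.58675/0.051 = 227266.40679
P_0 = D_1/(1+r)^1 + D_2/(1+r)^2 + D_3/(1+r)^3 + TV/(1+r)^3
    = 8893.70474 + 8968.02539 + 9042.96710 + 181923.22056 = 208827.91779

£208827.92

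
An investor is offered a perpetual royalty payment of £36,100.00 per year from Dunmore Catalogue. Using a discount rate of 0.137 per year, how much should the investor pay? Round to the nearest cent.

Level perpetuity: PV = C / r = £36,100.00 / 0.137 = £263,503.65

£263503.65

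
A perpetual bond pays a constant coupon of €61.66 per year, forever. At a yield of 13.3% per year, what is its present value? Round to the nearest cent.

Level perpetuity: PV = C / r = €61.66 / 0.133 = €463.61

€463.61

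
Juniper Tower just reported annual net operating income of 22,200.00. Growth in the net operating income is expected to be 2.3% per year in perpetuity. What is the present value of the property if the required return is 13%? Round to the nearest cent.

D₁ = D₀ × (1 + g) = 22,200.00 × 1.023 = 22,710.6000
Growing perpetuity: P = D₁ / (r − g) = 22,710.6000 / (0.13 − 0.023) = 212,248.60

212248.60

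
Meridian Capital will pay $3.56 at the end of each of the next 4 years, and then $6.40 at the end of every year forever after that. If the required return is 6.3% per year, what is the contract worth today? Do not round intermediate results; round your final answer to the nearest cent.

PV of 4-year annuity: $3.56 × [1 − (1+0.063)^−4] / 0.063 = 12.25151
Perpetuity value at year 4: $6.40 / 0.063 = 101.58730
PV of perpetuity: 101.58730 / (1+0.063)^4 = 79.56212
Total PV = 12.25151 + 79.56212 = 91.81363

$91.81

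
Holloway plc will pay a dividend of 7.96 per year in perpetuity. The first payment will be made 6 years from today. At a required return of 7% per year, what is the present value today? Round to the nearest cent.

81.08

Value at end of year 5: C / r = 7.96 / 0.07 = 113.7143
Discount to today: PV = 113.7143 / (1 + 0.07)^5 = 113.7143 / 1.402552 = 81.08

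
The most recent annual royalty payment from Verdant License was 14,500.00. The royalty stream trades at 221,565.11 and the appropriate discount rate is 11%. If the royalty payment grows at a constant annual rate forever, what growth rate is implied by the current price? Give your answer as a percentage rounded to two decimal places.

4.18%

P = D₀(1+g)/(r−g) ⇒ P(r−g) = D₀(1+g) ⇒ g(P+D₀) = P·r − D₀
g = (P·r − D₀)/(P + D₀) = (221,565.11×0.11 − 14,500.00) / (221,565.11 + 14,500.00) = 0.041820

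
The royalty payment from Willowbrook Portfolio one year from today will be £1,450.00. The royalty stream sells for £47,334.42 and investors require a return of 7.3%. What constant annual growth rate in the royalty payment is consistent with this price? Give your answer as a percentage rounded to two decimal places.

4.24%

P = D₁/(r−g) ⇒ g = r − D₁/P = 0.073 − £1,450.00/£47,334.42 = 0.042367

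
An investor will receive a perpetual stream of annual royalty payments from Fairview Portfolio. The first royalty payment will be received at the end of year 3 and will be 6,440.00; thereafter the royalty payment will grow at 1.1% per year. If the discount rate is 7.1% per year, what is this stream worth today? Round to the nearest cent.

93574.10

Value at end of year 2: C₁ / (r − g) = 6,440.00 / (0.071 − 0.011) = 107,333.3333
Discount to today: PV = 107,333.3333 / (1 + 0.071)^2 = 107,333.3333 / 1.147041 = 93,574.10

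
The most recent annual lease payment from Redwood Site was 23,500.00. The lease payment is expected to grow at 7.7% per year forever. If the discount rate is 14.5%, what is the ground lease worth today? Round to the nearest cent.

372198.53

D₁ = D₀ × (1 + g) = 23,500.00 × 1.077 = 25,309.5000
Growing perpetuity: P = D₁ / (r − g) = 25,309.5000 / (0.145 − 0.077) = 372,198.53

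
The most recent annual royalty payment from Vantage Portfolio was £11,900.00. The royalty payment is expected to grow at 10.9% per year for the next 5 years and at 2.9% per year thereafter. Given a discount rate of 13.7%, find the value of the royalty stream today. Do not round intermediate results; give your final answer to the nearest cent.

D_1 = 13197.10000
D_2 = 14635.58390
D_3 = 16230.86255
D_4 = 18000.02656
D_5 = 19962.02946
Terminal value at year 5: TV = D_5×(1+g_2)/(r−g_2) = 20540.92831/0.108 = 190193.78067
P_0 = D_1/(1+r)^1 + D_2/(1+r)^2 + D_3/(1+r)^3 + D_4/(1+r)^4 + D_5/(1+r)^5 + TV/(1+r)^5
    = 11606.94811 + 11321.11298 + 11042.31688 + 10770.38647 + 10505.15268 + 100090.76025 = 155336.67736

£155336.68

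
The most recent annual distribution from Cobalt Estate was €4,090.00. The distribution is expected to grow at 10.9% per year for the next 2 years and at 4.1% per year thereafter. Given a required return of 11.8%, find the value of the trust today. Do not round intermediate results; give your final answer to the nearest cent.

€62489.49

D_1 = 4535.81000
D_2 = 5030.21329
Terminal value at year 2: TV = D_2×(1+g_2)/(r−g_2) = 5236.45203/0.077 = 68005.87058
P_0 = D_1/(1+r)^1 + D_2/(1+r)^2 + TV/(1+r)^2
    = 4057.07513 + 4024.41532 + 54408.00447 = 62489.49492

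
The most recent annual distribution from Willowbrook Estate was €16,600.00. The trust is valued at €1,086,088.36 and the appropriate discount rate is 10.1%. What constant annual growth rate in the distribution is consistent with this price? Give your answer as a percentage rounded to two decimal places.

8.44%

P = D₀(1+g)/(r−g) ⇒ P(r−g) = D₀(1+g) ⇒ g(P+D₀) = P·r − D₀
g = (P·r − D₀)/(P + D₀) = (€1,086,088.36×0.101 − €16,600.00) / (€1,086,088.36 + €16,600.00) = 0.084425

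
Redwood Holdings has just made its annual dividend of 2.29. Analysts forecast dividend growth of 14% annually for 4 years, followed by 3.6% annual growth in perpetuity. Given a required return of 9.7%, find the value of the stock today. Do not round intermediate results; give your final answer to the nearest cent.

55.45

D_1 = 2.61060
D_2 = 2.97608
D_3 = 3.39274
D_4 = 3.86772
Terminal value at year 4: TV = D_4×(1+g_2)/(r−g_2) = 4.00696/0.061 = 65.68781
P_0 = D_1/(1+r)^1 + D_2/(1+r)^2 + D_3/(1+r)^3 + D_4/(1+r)^4 + TV/(1+r)^4
    = 2.37976 + 2.47304 + 2.56998 + 2.67072 + 45.35846 = 55.45197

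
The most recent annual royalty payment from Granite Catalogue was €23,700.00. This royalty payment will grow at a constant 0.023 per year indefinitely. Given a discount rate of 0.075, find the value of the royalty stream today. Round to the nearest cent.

€466251.92

D₁ = D₀ × (1 + g) = €23,700.00 × 1.023 = €24,245.1000
Growing perpetuity: P = D₁ / (r − g) = €24,245.1000 / (0.075 − 0.023) = €466,251.92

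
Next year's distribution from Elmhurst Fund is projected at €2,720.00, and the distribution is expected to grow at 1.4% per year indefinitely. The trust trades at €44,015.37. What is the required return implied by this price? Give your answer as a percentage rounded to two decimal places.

7.58%

P = D₁/(r − g) ⇒ r = D₁/P + g = €2,720.0000/€44,015.37 + 0.014 = 0.061797 + 0.014 = 0.075797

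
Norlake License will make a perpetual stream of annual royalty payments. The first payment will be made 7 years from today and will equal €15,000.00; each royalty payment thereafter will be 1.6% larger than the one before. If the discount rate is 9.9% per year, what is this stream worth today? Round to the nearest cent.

Value at end of year 6: C₁ / (r − g) = €15,000.00 / (0.099 − 0.016) = €180,722.8916
Discount to today: PV = €180,722.8916 / (1 + 0.099)^6 = €180,722.8916 / 1.761920 = €102,571.57

€102571.57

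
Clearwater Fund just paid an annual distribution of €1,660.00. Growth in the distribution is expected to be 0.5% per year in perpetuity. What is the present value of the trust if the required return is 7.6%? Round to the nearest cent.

D₁ = D₀ × (1 + g) = €1,660.00 × 1.005 = €1,668.3000
Growing perpetuity: P = D₁ / (r − g) = €1,668.3000 / (0.076 − 0.005) = €23,497.18

€23497.18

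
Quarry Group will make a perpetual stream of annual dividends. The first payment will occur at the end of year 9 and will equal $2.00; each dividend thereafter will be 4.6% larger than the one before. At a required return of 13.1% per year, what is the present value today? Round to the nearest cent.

Value at end of year 8: C₁ / (r − g) = $2.00 / (0.131 − 0.046) = $23.5294
Discount to today: PV = $23.5294 / (1 + 0.131)^8 = $23.5294 / 2.677323 = $8.79

$8.79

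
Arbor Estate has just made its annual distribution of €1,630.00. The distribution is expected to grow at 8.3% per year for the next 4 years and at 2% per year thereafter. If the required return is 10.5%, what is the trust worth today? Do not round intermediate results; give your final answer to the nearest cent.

€24250.06

D_1 = 1765.29000
D_2 = 1911.80907
D_3 = 2070.48922
D_4 = 2242.33983
Terminal value at year 4: TV = D_4×(1+g_2)/(r−g_2) = 2287.18662/0.085 = 26908.07794
P_0 = D_1/(1+r)^1 + D_2/(1+r)^2 + D_3/(1+r)^3 + D_4/(1+r)^4 + TV/(1+r)^4
    = 1597.54751 + 1565.74114 + 1534.56801 + 1504.01552 + 18048.18628 = 24250.05846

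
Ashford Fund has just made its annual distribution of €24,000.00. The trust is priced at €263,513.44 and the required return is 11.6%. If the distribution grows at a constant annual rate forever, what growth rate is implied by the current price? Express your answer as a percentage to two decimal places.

2.28%

P = D₀(1+g)/(r−g) ⇒ P(r−g) = D₀(1+g) ⇒ g(P+D₀) = P·r − D₀
g = (P·r − D₀)/(P + D₀) = (€263,513.44×0.116 − €24,000.00) / (€263,513.44 + €24,000.00) = 0.022843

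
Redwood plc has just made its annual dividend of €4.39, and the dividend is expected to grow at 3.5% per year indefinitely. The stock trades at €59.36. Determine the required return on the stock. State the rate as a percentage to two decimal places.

11.15%

D₁ = €4.39 × 1.035 = €4.5437
P = D₁/(r − g) ⇒ r = D₁/P + g = €4.5437/€59.36 + 0.035 = 0.076544 + 0.035 = 0.111544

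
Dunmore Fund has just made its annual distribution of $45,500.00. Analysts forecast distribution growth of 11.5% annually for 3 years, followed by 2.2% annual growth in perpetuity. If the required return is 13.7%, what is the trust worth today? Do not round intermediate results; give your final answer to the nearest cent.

$512621.36

D_1 = 50732.50000
D_2 = 56566.73750
D_3 = 63071.91231
Terminal value at year 3: TV = D_3×(1+g_2)/(r−g_2) = 64459.49438/0.115 = 560517.34246
P_0 = D_1/(1+r)^1 + D_2/(1+r)^2 + D_3/(1+r)^3 + TV/(1+r)^3
    = 44619.61302 + 43756.26079 + 42909.61370 + 381335.87131 = 512621.35881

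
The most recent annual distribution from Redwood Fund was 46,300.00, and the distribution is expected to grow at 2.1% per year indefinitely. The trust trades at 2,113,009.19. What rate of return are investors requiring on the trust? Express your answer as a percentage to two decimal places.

4.34%

D₁ = 46,300.00 × 1.021 = 47,272.3000
P = D₁/(r − g) ⇒ r = D₁/P + g = 47,272.3000/2,113,009.19 + 0.021 = 0.022372 + 0.021 = 0.043372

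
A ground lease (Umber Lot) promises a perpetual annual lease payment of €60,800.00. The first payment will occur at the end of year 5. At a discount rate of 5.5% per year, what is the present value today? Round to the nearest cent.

Value at end of year 4: C / r = €60,800.00 / 0.055 = €1,105,454.5455
Discount to today: PV = €1,105,454.5455 / (1 + 0.055)^4 = €1,105,454.5455 / 1.238825 = €892,341.42

€892341.42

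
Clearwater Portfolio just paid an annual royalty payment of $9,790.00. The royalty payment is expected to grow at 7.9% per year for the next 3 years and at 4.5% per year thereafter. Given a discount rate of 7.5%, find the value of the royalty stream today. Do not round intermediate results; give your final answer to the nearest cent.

D_1 = 10563.41000
D_2 = 11397.91939
D_3 = 12298.35502
Terminal value at year 3: TV = D_3×(1+g_2)/(r−g_2) = 12851.78100/0.03 = 428392.69993
P_0 = D_1/(1+r)^1 + D_2/(1+r)^2 + D_3/(1+r)^3 + TV/(1+r)^3
    = 9826.42791 + 9862.99136 + 9899.69086 + 344839.23171 = 374428.34184

$374428.34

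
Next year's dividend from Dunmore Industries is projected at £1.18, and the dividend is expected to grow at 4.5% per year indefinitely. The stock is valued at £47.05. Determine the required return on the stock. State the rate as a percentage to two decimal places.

P = D₁/(r − g) ⇒ r = D₁/P + g = £1.1800/£47.05 + 0.045 = 0.025080 + 0.045 = 0.070080

7.01%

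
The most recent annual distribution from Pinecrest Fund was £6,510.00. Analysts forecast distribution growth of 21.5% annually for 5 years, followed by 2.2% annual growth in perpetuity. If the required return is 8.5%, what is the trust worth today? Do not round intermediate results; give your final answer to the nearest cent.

D_1 = 7909.65000
D_2 = 9610.22475
D_3 = 11676.42307
D_4 = 14186.85403
D_5 = 17237.02765
Terminal value at year 5: TV = D_5×(1+g_2)/(r−g_2) = 17616.24226/0.063 = 279622.89296
P_0 = D_1/(1+r)^1 + D_2/(1+r)^2 + D_3/(1+r)^3 + D_4/(1+r)^4 + D_5/(1+r)^5 + TV/(1+r)^5
    = 7290.00000 + 8163.45622 + 9141.56618 + 10236.86904 + 11463.40635 + 185961.92521 = 232257.22301

£232257.22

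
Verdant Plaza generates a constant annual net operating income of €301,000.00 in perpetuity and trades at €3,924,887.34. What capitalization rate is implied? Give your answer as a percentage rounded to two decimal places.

7.67%

P = C/r ⇒ r = C/P = €301,000.00/€3,924,887.34 = 0.076690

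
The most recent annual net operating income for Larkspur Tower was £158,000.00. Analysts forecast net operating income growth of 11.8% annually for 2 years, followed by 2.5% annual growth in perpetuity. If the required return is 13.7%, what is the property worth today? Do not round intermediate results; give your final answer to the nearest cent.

£1706182.62

D_1 = 176644.00000
D_2 = 197487.99200
Terminal value at year 2: TV = D_2×(1+g_2)/(r−g_2) = 202425.19180/0.112 = 1807367.78393
P_0 = D_1/(1+r)^1 + D_2/(1+r)^2 + TV/(1+r)^2
    = 155359.71856 + 152763.55791 + 1398059.34697 = 1706182.62345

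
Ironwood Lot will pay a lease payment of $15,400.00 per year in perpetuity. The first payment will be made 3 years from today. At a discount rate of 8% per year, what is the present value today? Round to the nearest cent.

Value at end of year 2: C / r = $15,400.00 / 0.08 = $192,500.0000
Discount to today: PV = $192,500.0000 / (1 + 0.08)^2 = $192,500.0000 / 1.166400 = $165,037.72

$165037.72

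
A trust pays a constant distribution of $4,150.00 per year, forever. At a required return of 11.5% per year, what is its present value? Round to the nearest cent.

$36086.96

Level perpetuity: PV = C / r = $4,150.00 / 0.115 = $36,086.96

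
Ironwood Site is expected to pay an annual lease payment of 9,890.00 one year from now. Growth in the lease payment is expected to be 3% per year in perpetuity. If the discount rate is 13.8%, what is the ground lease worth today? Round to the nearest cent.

91574.07

Growing perpetuity: P = D₁ / (r − g) = 9,890.0000 / (0.138 − 0.03) = 91,574.07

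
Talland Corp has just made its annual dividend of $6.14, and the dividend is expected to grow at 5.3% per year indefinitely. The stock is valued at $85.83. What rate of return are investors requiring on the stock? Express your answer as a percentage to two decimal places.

12.83%

D₁ = $6.14 × 1.053 = $6.4654
P = D₁/(r − g) ⇒ r = D₁/P + g = $6.4654/$85.83 + 0.053 = 0.075328 + 0.053 = 0.128328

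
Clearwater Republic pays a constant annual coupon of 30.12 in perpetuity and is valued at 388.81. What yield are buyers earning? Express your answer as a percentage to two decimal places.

P = C/r ⇒ r = C/P = 30.12/388.81 = 0.077467

7.75%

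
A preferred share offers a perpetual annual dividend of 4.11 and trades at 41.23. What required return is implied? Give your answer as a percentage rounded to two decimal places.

P = C/r ⇒ r = C/P = 4.11/41.23 = 0.099685

9.97%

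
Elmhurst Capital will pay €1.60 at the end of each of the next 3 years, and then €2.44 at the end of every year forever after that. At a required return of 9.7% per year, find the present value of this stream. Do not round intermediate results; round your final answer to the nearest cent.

PV of 3-year annuity: €1.60 × [1 − (1+0.097)^−3] / 0.097 = 4.00007
Perpetuity value at year 3: €2.44 / 0.097 = 25.15464
PV of perpetuity: 25.15464 / (1+0.097)^3 = 19.05453
Total PV = 4.00007 + 19.05453 = 23.05460

€23.05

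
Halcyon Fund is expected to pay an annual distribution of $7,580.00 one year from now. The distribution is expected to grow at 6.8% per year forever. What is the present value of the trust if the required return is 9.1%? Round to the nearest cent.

$329565.22

Growing perpetuity: P = D₁ / (r − g) = $7,580.0000 / (0.091 − 0.068) = $329,565.22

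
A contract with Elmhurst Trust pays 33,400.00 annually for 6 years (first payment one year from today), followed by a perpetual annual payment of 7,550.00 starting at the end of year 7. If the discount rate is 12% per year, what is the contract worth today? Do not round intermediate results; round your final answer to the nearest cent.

169196.55

PV of 6-year annuity: 33,400.00 × [1 − (1+0.12)^−6] / 0.12 = 137321.00461
Perpetuity value at year 6: 7,550.00 / 0.12 = 62916.66667
PV of perpetuity: 62916.66667 / (1+0.12)^6 = 31875.54137
Total PV = 137321.00461 + 31875.54137 = 169196.54598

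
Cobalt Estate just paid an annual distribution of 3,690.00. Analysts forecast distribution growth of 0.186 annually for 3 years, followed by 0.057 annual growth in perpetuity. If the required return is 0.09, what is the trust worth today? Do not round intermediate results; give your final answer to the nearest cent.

165388.60

D_1 = 4376.34000
D_2 = 5190.33924
D_3 = 6155.74234
Terminal value at year 3: TV = D_3×(1+g_2)/(r−g_2) = 6506.61965/0.033 = 197170.29248
P_0 = D_1/(1+r)^1 + D_2/(1+r)^2 + D_3/(1+r)^3 + TV/(1+r)^3
    = 4014.99083 + 4368.60470 + 4753.36254 + 152251.64261 = 165388.60068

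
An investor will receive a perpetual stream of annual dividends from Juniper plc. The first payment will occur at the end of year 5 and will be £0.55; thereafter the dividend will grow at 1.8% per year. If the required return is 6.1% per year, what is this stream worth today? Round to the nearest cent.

£10.09

Value at end of year 4: C₁ / (r − g) = £0.55 / (0.061 − 0.018) = £12.7907
Discount to today: PV = £12.7907 / (1 + 0.061)^4 = £12.7907 / 1.267248 = £10.09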